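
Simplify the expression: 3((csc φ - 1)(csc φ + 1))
3((csc φ - 1)(csc φ + 1)) = 3(cot²φ) (using Diff. of squares)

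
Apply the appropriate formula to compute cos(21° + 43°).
cos(21° + 43°) = cos 21° cos 43° - sin 21° sin 43° = 0.4384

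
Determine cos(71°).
cos(71°) = 0.3256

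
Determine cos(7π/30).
cos(7π/30) = 0.7431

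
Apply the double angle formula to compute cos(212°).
cos(212°) = cos²106° - sin²106° = -0.848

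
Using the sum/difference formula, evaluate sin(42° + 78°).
sin(42° + 78°) = sin 42° cos 78° + cos 42° sin 78° = √3/2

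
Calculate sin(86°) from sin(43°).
sin(86°) = 2 sin 43° cos 43° = 0.9976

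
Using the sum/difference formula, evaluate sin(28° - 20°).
sin(28° - 20°) = sin 28° cos 20° - cos 28° sin 20° = 0.1392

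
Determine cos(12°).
cos(12°) = 0.9781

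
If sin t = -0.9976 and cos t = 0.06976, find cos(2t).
cos(2t) = cos²t - sin²t = -0.9903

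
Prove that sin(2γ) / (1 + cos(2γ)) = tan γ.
LHS = 2 sin γ cos γ / (2cos²γ) = sin γ/cos γ = tan γ = RHS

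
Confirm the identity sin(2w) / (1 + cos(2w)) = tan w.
LHS = 2 sin w cos w / (2cos²w) = sin w/cos w = tan w = RHS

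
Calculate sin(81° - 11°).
sin(81° - 11°) = sin 81° cos 11° - cos 81° sin 11° = 0.9397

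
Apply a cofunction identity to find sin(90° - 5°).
sin(90° - 5°) = cos(5°) = 0.9962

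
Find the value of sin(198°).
sin(198°) = -0.309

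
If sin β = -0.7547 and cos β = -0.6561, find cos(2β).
cos(2β) = cos²β - sin²β = -0.1391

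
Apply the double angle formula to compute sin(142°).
sin(142°) = 2 sin 71° cos 71° = 0.6157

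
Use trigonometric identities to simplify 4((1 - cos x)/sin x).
4((1 - cos x)/sin x) = 4(tan(x/2)) (using Half angle)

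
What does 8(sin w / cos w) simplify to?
8(sin w / cos w) = 8(tan w) (using Quotient identity)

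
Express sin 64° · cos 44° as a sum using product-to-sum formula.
sin 64° cos 44° = (1/2)[sin(64°+44°) + sin(64°-44°)]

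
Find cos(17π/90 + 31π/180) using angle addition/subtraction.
cos(17π/90 + 31π/180) = cos 17π/90 cos 31π/180 - sin 17π/90 sin 31π/180 = 0.4226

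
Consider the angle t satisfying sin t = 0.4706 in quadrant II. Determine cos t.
cos t = ±√(1 - sin²t) = -0.8823 (negative in QII)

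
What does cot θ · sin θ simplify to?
cot θ · sin θ = cos θ (using Quotient identity)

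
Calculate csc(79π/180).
csc(79π/180) = 1.019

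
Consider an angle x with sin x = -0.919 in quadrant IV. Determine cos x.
cos x = √(1 - sin²x) = 0.3943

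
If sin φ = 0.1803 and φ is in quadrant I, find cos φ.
cos φ = 0.9836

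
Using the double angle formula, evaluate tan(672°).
tan(672°) = 2 tan 336° / (1 - tan²336°) = -1.111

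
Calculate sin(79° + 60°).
sin(79° + 60°) = sin 79° cos 60° + cos 79° sin 60° = 0.6561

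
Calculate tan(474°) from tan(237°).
tan(474°) = 2 tan 237° / (1 - tan²237°) = -2.246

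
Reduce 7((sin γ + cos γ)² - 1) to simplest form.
7((sin γ + cos γ)² - 1) = 7(sin(2γ)) (using Pythagorean + double angle)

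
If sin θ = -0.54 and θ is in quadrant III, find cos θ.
cos θ = -0.8417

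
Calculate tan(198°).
tan(198°) = 0.3249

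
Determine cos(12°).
cos(12°) = 0.9781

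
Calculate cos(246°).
cos(246°) = -0.4067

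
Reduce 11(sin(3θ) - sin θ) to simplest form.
11(sin(3θ) - sin θ) = 11(2 cos(2θ) sin θ) (using Sum-to-product)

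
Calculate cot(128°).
cot(128°) = -0.7813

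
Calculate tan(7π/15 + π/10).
tan(7π/15 + π/10) = (tan 7π/15 + tan π/10)/(1 - tan 7π/15 tan π/10) = -4.705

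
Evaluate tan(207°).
tan(207°) = 0.5095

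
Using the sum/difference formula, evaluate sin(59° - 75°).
sin(59° - 75°) = sin 59° cos 75° - cos 59° sin 75° = -0.2756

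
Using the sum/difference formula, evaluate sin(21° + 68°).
sin(21° + 68°) = sin 21° cos 68° + cos 21° sin 68° = 0.9998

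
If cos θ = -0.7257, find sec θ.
sec θ = 1/cos θ = -1.378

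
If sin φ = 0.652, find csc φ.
csc φ = 1/sin φ = 1.534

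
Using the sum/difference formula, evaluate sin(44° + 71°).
sin(44° + 71°) = sin 44° cos 71° + cos 44° sin 71° = 0.9063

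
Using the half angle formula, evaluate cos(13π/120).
cos(13π/120) = √((1 + cos 13π/60)/2) = 0.9426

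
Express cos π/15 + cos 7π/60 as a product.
cos π/15 + cos 7π/60 = 2 cos(11π/120) cos(-π/40)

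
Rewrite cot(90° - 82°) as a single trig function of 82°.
cot(90° - 82°) = tan(82°)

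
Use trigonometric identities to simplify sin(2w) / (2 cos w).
sin(2w) / (2 cos w) = sin w (using Double angle)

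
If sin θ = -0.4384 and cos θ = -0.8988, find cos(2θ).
cos(2θ) = cos²θ - sin²θ = 0.6156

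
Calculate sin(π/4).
sin(π/4) = √2/2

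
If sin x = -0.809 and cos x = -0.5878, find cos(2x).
cos(2x) = cos²x - sin²x = -0.309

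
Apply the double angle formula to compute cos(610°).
cos(610°) = cos²305° - sin²305° = -0.342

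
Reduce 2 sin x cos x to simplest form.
2 sin x cos x = sin(2x) (using Double angle)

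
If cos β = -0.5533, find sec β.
sec β = 1/cos β = -1.807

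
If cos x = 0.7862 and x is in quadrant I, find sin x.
sin x = 0.618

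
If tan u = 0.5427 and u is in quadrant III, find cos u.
cos u = -0.8789 (using tan²u + 1 = sec²u)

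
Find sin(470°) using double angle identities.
sin(470°) = 2 sin 235° cos 235° = 0.9397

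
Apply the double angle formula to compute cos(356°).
cos(356°) = 2cos²178° - 1 = 0.9976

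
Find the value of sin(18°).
sin(18°) = 0.309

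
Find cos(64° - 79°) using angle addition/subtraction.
cos(64° - 79°) = cos 64° cos 79° + sin 64° sin 79° = (√6+√2)/4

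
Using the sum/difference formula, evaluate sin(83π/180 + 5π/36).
sin(83π/180 + 5π/36) = sin 83π/180 cos 5π/36 + cos 83π/180 sin 5π/36 = 0.9511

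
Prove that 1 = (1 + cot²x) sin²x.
RHS = csc²x · sin²x = (1/sin²x) · sin²x = 1 = LHS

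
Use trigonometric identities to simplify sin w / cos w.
sin w / cos w = tan w (using Quotient identity)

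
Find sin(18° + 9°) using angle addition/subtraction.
sin(18° + 9°) = sin 18° cos 9° + cos 18° sin 9° = 0.454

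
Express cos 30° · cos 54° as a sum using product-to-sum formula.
cos 30° cos 54° = (1/2)[cos(30°-54°) + cos(30°+54°)]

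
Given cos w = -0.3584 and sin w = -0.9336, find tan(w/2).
tan(w/2) = sin w / (1 + cos w) = -1.455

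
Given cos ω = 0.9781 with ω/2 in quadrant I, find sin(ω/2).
sin(ω/2) = ±√((1 - cos ω)/2); positive since ω/2 ∈ QI, so sin(ω/2) = 0.1046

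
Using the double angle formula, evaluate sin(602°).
sin(602°) = 2 sin 301° cos 301° = -0.8829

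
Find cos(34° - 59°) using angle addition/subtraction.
cos(34° - 59°) = cos 34° cos 59° + sin 34° sin 59° = 0.9063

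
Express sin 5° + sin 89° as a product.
sin 5° + sin 89° = 2 sin(47°) cos(-42°)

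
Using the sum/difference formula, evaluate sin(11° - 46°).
sin(11° - 46°) = sin 11° cos 46° - cos 11° sin 46° = -0.5736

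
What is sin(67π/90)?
sin(67π/90) = 0.7193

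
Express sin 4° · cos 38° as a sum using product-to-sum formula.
sin 4° cos 38° = (1/2)[sin(4°+38°) + sin(4°-38°)]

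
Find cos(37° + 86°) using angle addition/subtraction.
cos(37° + 86°) = cos 37° cos 86° - sin 37° sin 86° = -0.5446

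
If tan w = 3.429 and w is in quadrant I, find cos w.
cos w = 0.28 (using tan²w + 1 = sec²w)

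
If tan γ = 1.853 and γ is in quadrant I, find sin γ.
sin γ = 0.88 (using tan²γ + 1 = sec²γ)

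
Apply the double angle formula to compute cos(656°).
cos(656°) = cos²328° - sin²328° = 0.4384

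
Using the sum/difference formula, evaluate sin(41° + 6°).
sin(41° + 6°) = sin 41° cos 6° + cos 41° sin 6° = 0.7314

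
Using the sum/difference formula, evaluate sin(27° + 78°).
sin(27° + 78°) = sin 27° cos 78° + cos 27° sin 78° = (√6+√2)/4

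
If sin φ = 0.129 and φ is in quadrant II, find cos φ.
cos φ = -0.9916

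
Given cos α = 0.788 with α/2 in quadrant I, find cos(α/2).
cos(α/2) = ±√((1 + cos α)/2); positive since α/2 ∈ QI, so cos(α/2) = 0.9455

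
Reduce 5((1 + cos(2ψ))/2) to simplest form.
5((1 + cos(2ψ))/2) = 5(cos²ψ) (using Power reduction)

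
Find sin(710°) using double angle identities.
sin(710°) = 2 sin 355° cos 355° = -0.1736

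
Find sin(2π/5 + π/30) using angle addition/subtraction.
sin(2π/5 + π/30) = sin 2π/5 cos π/30 + cos 2π/5 sin π/30 = 0.9781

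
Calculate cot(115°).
cot(115°) = -0.4663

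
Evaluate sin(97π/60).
sin(97π/60) = -0.9336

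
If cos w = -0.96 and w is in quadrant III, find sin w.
sin w = -0.28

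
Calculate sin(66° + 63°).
sin(66° + 63°) = sin 66° cos 63° + cos 66° sin 63° = 0.7771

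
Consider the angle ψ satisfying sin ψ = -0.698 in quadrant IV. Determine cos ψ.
cos ψ = √(1 - sin²ψ) = 0.7161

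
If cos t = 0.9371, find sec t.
sec t = 1/cos t = 1.067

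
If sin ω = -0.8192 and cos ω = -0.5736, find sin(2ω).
sin(2ω) = 2 sin ω cos ω = 0.9398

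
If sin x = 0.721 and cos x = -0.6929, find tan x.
tan x = sin x / cos x = -1.041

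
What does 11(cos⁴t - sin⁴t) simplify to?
11(cos⁴t - sin⁴t) = 11(cos(2t)) (using Factoring + double angle)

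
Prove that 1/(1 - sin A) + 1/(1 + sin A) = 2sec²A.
LHS = [(1 + sin A) + (1 - sin A)] / [(1 - sin A)(1 + sin A)] = 2/(1 - sin²A) = 2/cos²A = 2sec²A = RHS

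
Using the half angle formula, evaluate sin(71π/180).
sin(71π/180) = √((1 - cos 71π/90)/2) = 0.9455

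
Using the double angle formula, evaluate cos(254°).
cos(254°) = cos²127° - sin²127° = -0.2756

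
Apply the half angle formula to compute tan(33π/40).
tan(33π/40) = sin 33π/20 / (1 + cos 33π/20) = -0.6128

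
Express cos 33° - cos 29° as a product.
cos 33° - cos 29° = -2 sin(31°) sin(2°)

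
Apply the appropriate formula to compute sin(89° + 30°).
sin(89° + 30°) = sin 89° cos 30° + cos 89° sin 30° = 0.8746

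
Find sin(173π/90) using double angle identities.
sin(173π/90) = 2 sin 173π/180 cos 173π/180 = -0.2419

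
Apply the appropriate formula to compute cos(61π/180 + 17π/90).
cos(61π/180 + 17π/90) = cos 61π/180 cos 17π/90 - sin 61π/180 sin 17π/90 = -0.08716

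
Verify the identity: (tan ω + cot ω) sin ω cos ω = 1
LHS = (sin ω/cos ω + cos ω/sin ω) sin ω cos ω = ((sin²ω + cos²ω)/(sin ω cos ω)) · sin ω cos ω = sin²ω + cos²ω = 1 = RHS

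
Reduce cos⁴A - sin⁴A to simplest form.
cos⁴A - sin⁴A = cos(2A) (using Factoring + double angle)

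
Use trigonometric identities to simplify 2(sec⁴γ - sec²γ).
2(sec⁴γ - sec²γ) = 2(tan⁴γ + tan²γ) (using Pythagorean)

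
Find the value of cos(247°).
cos(247°) = -0.3907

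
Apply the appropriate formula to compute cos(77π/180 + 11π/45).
cos(77π/180 + 11π/45) = cos 77π/180 cos 11π/45 - sin 77π/180 sin 11π/45 = -0.515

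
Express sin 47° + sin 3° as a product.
sin 47° + sin 3° = 2 sin(25°) cos(22°)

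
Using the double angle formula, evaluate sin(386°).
sin(386°) = 2 sin 193° cos 193° = 0.4384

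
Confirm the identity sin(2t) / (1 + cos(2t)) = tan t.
LHS = 2 sin t cos t / (2cos²t) = sin t/cos t = tan t = RHS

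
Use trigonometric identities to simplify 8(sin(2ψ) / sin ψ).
8(sin(2ψ) / sin ψ) = 8(2 cos ψ) (using Double angle)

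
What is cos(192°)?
cos(192°) = -0.9781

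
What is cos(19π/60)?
cos(19π/60) = 0.5446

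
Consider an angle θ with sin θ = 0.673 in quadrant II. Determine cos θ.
cos θ = ±√(1 - sin²θ) = -0.7396 (negative in QII)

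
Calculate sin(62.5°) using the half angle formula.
sin(62.5°) = √((1 - cos 125°)/2) = 0.887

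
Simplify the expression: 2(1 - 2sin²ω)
2(1 - 2sin²ω) = 2(cos(2ω)) (using Double angle)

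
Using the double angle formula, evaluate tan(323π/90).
tan(323π/90) = 2 tan 323π/180 / (1 - tan²323π/180) = -3.487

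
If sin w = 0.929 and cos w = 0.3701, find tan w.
tan w = sin w / cos w = 2.51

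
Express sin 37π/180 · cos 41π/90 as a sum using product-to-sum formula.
sin 37π/180 cos 41π/90 = (1/2)[sin(37π/180+41π/90) + sin(37π/180-41π/90)]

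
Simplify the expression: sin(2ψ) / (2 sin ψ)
sin(2ψ) / (2 sin ψ) = cos ψ (using Double angle)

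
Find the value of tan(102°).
tan(102°) = -4.705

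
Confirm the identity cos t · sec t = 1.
LHS = cos t · (1/cos t) = 1 = RHS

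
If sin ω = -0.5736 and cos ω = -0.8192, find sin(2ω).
sin(2ω) = 2 sin ω cos ω = 0.9398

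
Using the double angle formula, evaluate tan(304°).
tan(304°) = 2 tan 152° / (1 - tan²152°) = -1.483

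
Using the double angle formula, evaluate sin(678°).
sin(678°) = 2 sin 339° cos 339° = -0.6691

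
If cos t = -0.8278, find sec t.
sec t = 1/cos t = -1.208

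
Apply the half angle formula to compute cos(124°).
cos(124°) = -√((1 + cos 248°)/2) = -0.5592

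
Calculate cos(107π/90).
cos(107π/90) = -0.829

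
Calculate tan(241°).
tan(241°) = 1.804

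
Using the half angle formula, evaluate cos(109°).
cos(109°) = -√((1 + cos 218°)/2) = -0.3256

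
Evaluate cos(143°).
cos(143°) = -0.7986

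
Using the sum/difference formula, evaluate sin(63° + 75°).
sin(63° + 75°) = sin 63° cos 75° + cos 63° sin 75° = 0.6691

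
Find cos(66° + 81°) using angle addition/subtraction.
cos(66° + 81°) = cos 66° cos 81° - sin 66° sin 81° = -0.8387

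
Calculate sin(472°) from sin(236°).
sin(472°) = 2 sin 236° cos 236° = 0.9272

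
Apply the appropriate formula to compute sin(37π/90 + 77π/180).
sin(37π/90 + 77π/180) = sin 37π/90 cos 77π/180 + cos 37π/90 sin 77π/180 = 0.4848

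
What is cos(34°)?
cos(34°) = 0.829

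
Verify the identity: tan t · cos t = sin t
LHS = (sin t/cos t) · cos t = sin t = RHS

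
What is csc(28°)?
csc(28°) = 2.13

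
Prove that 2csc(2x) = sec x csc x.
LHS = 2/sin(2x) = 2/(2 sin x cos x) = 1/(sin x cos x) = (1/cos x)(1/sin x) = sec x csc x = RHS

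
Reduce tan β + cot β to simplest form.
tan β + cot β = sec β csc β (using Quotient identities)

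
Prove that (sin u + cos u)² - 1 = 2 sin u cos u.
LHS = sin²u + 2 sin u cos u + cos²u - 1 = (sin²u + cos²u) + 2 sin u cos u - 1 = 1 + 2 sin u cos u - 1 = 2 sin u cos u = RHS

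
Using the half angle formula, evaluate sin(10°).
sin(10°) = √((1 - cos 20°)/2) = 0.1736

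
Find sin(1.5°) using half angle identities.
sin(1.5°) = √((1 - cos 3°)/2) = 0.02618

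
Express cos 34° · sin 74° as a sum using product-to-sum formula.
cos 34° sin 74° = (1/2)[sin(34°+74°) - sin(34°-74°)]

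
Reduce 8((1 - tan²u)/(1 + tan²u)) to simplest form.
8((1 - tan²u)/(1 + tan²u)) = 8(cos(2u)) (using Double angle)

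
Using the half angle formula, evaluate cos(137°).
cos(137°) = -√((1 + cos 274°)/2) = -0.7314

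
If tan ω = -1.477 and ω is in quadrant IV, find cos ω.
cos ω = 0.5606 (using tan²ω + 1 = sec²ω)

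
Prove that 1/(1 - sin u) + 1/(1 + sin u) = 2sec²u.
LHS = [(1 + sin u) + (1 - sin u)] / [(1 - sin u)(1 + sin u)] = 2/(1 - sin²u) = 2/cos²u = 2sec²u = RHS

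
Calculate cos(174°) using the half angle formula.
cos(174°) = -√((1 + cos 348°)/2) = -0.9945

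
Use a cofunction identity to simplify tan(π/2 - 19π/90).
tan(π/2 - 19π/90) = cot(19π/90)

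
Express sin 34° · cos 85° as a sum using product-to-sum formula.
sin 34° cos 85° = (1/2)[sin(34°+85°) + sin(34°-85°)]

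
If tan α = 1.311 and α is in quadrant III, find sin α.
sin α = -0.7951 (using tan²α + 1 = sec²α)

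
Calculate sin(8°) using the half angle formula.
sin(8°) = √((1 - cos 16°)/2) = 0.1392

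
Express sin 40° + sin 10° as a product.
sin 40° + sin 10° = 2 sin(25°) cos(15°)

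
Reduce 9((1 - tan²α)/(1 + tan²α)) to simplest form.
9((1 - tan²α)/(1 + tan²α)) = 9(cos(2α)) (using Double angle)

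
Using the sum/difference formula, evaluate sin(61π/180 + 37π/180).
sin(61π/180 + 37π/180) = sin 61π/180 cos 37π/180 + cos 61π/180 sin 37π/180 = 0.9903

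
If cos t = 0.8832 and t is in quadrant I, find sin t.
sin t = 0.469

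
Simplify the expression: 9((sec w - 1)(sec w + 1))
9((sec w - 1)(sec w + 1)) = 9(tan²w) (using Diff. of squares)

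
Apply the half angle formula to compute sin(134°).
sin(134°) = √((1 - cos 268°)/2) = 0.7193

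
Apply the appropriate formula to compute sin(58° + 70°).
sin(58° + 70°) = sin 58° cos 70° + cos 58° sin 70° = 0.788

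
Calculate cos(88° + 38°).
cos(88° + 38°) = cos 88° cos 38° - sin 88° sin 38° = -0.5878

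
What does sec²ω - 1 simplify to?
sec²ω - 1 = tan²ω (using Pythagorean identity)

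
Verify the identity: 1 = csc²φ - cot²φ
RHS = 1/sin²φ - cos²φ/sin²φ = (1 - cos²φ)/sin²φ = sin²φ/sin²φ = 1 = LHS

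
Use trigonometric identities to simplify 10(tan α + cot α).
10(tan α + cot α) = 10(sec α csc α) (using Quotient identities)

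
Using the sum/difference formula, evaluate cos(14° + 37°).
cos(14° + 37°) = cos 14° cos 37° - sin 14° sin 37° = 0.6293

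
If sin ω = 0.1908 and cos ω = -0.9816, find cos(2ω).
cos(2ω) = cos²ω - sin²ω = 0.9271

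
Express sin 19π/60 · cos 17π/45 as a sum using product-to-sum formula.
sin 19π/60 cos 17π/45 = (1/2)[sin(19π/60+17π/45) + sin(19π/60-17π/45)]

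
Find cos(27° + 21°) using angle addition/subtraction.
cos(27° + 21°) = cos 27° cos 21° - sin 27° sin 21° = 0.6691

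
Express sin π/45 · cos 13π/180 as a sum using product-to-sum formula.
sin π/45 cos 13π/180 = (1/2)[sin(π/45+13π/180) + sin(π/45-13π/180)]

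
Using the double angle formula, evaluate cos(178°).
cos(178°) = cos²89° - sin²89° = -0.9994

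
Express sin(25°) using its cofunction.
sin(25°) = cos(90° - 25°) = cos(65°)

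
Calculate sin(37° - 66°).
sin(37° - 66°) = sin 37° cos 66° - cos 37° sin 66° = -0.4848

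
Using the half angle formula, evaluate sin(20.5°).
sin(20.5°) = √((1 - cos 41°)/2) = 0.3502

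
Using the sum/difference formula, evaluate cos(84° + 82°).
cos(84° + 82°) = cos 84° cos 82° - sin 84° sin 82° = -0.9703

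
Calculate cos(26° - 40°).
cos(26° - 40°) = cos 26° cos 40° + sin 26° sin 40° = 0.9703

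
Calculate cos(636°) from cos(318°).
cos(636°) = cos²318° - sin²318° = 0.1045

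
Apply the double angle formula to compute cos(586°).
cos(586°) = cos²293° - sin²293° = -0.6947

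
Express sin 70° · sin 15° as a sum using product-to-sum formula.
sin 70° sin 15° = (1/2)[cos(70°-15°) - cos(70°+15°)]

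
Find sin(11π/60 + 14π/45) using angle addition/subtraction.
sin(11π/60 + 14π/45) = sin 11π/60 cos 14π/45 + cos 11π/60 sin 14π/45 = 0.9998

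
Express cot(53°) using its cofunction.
cot(53°) = tan(90° - 53°) = tan(37°)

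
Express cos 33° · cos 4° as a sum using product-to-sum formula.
cos 33° cos 4° = (1/2)[cos(33°-4°) + cos(33°+4°)]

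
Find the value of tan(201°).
tan(201°) = 0.3839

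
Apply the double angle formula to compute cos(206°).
cos(206°) = cos²103° - sin²103° = -0.8988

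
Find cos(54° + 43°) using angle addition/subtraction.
cos(54° + 43°) = cos 54° cos 43° - sin 54° sin 43° = -0.1219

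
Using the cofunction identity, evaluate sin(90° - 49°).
sin(90° - 49°) = cos(49°) = 0.6561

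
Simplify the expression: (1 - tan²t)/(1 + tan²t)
(1 - tan²t)/(1 + tan²t) = cos(2t) (using Double angle)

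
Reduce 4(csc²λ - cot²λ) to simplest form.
4(csc²λ - cot²λ) = 4 (using Pythagorean identity)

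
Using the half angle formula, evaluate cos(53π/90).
cos(53π/90) = -√((1 + cos 53π/45)/2) = -0.2756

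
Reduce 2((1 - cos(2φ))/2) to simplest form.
2((1 - cos(2φ))/2) = 2(sin²φ) (using Power reduction)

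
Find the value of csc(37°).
csc(37°) = 1.662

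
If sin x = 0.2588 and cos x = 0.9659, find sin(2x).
sin(2x) = 2 sin x cos x = 0.4999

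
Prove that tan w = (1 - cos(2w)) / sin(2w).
RHS = 2sin²w / (2 sin w cos w) = sin w/cos w = tan w = LHS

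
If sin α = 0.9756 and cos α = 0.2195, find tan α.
tan α = sin α / cos α = 4.445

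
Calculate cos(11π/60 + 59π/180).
cos(11π/60 + 59π/180) = cos 11π/60 cos 59π/180 - sin 11π/60 sin 59π/180 = -0.0349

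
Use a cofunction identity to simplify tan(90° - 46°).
tan(90° - 46°) = cot(46°)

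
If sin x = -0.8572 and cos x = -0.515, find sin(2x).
sin(2x) = 2 sin x cos x = 0.8829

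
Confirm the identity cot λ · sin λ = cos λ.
LHS = (cos λ/sin λ) · sin λ = cos λ = RHS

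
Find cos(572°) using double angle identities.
cos(572°) = cos²286° - sin²286° = -0.848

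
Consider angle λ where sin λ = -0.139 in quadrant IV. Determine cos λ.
cos λ = √(1 - sin²λ) = 0.9903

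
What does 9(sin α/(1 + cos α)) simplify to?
9(sin α/(1 + cos α)) = 9(tan(α/2)) (using Half angle)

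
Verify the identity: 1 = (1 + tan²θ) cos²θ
RHS = sec²θ · cos²θ = (1/cos²θ) · cos²θ = 1 = LHS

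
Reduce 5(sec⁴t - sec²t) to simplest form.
5(sec⁴t - sec²t) = 5(tan⁴t + tan²t) (using Pythagorean)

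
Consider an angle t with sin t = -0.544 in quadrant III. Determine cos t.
cos t = ±√(1 - sin²t) = -0.8391 (negative in QIII)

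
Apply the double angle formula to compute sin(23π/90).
sin(23π/90) = 2 sin 23π/180 cos 23π/180 = 0.7193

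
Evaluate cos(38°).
cos(38°) = 0.788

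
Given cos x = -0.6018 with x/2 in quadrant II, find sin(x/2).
sin(x/2) = ±√((1 - cos x)/2); positive since x/2 ∈ QII, so sin(x/2) = 0.8949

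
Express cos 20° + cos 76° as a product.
cos 20° + cos 76° = 2 cos(48°) cos(-28°)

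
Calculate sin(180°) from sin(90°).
sin(180°) = 2 sin 90° cos 90° = 0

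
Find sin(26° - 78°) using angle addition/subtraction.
sin(26° - 78°) = sin 26° cos 78° - cos 26° sin 78° = -0.788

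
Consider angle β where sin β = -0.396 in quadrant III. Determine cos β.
cos β = ±√(1 - sin²β) = -0.9183 (negative in QIII)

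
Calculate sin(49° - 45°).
sin(49° - 45°) = sin 49° cos 45° - cos 49° sin 45° = 0.06976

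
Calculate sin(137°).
sin(137°) = 0.682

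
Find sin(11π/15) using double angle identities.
sin(11π/15) = 2 sin 11π/30 cos 11π/30 = 0.7431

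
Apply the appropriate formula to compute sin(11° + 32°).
sin(11° + 32°) = sin 11° cos 32° + cos 11° sin 32° = 0.682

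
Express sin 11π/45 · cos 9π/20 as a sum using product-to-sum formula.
sin 11π/45 cos 9π/20 = (1/2)[sin(11π/45+9π/20) + sin(11π/45-9π/20)]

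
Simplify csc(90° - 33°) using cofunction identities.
csc(90° - 33°) = sec(33°)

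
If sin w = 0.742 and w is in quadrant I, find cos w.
cos w = 0.6704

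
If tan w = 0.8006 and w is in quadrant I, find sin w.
sin w = 0.625 (using tan²w + 1 = sec²w)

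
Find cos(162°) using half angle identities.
cos(162°) = -√((1 + cos 324°)/2) = -0.9511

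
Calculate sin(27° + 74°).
sin(27° + 74°) = sin 27° cos 74° + cos 27° sin 74° = 0.9816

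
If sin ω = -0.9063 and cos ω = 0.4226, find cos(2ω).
cos(2ω) = cos²ω - sin²ω = -0.6428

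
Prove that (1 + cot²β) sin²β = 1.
LHS = csc²β · sin²β = (1/sin²β) · sin²β = 1 = RHS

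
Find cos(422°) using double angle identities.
cos(422°) = 1 - 2sin²211° = 0.4695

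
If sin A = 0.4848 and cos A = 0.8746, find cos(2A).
cos(2A) = cos²A - sin²A = 0.5299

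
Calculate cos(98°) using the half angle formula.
cos(98°) = -√((1 + cos 196°)/2) = -0.1392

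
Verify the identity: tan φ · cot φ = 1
LHS = (sin φ/cos φ) · (cos φ/sin φ) = 1 = RHS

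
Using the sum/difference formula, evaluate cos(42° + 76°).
cos(42° + 76°) = cos 42° cos 76° - sin 42° sin 76° = -0.4695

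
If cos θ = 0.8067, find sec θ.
sec θ = 1/cos θ = 1.24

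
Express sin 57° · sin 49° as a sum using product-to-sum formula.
sin 57° sin 49° = (1/2)[cos(57°-49°) - cos(57°+49°)]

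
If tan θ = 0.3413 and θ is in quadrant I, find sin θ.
sin θ = 0.323 (using tan²θ + 1 = sec²θ)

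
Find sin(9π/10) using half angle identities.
sin(9π/10) = √((1 - cos 9π/5)/2) = 0.309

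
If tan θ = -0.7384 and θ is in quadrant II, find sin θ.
sin θ = 0.594 (using tan²θ + 1 = sec²θ)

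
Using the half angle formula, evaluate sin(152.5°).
sin(152.5°) = √((1 - cos 305°)/2) = 0.4617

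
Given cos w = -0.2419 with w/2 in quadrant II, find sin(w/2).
sin(w/2) = ±√((1 - cos w)/2); positive since w/2 ∈ QII, so sin(w/2) = 0.788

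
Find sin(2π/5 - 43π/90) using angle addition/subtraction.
sin(2π/5 - 43π/90) = sin 2π/5 cos 43π/90 - cos 2π/5 sin 43π/90 = -0.2419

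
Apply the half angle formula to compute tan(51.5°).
tan(51.5°) = sin 103° / (1 + cos 103°) = 1.257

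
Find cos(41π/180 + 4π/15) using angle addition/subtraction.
cos(41π/180 + 4π/15) = cos 41π/180 cos 4π/15 - sin 41π/180 sin 4π/15 = 0.01745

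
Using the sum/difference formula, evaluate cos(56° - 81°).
cos(56° - 81°) = cos 56° cos 81° + sin 56° sin 81° = 0.9063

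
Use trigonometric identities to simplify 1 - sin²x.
1 - sin²x = cos²x (using Pythagorean identity)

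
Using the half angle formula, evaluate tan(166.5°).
tan(166.5°) = sin 333° / (1 + cos 333°) = -0.2401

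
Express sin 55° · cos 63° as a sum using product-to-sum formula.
sin 55° cos 63° = (1/2)[sin(55°+63°) + sin(55°-63°)]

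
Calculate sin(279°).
sin(279°) = -0.9877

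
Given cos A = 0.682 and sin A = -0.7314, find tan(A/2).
tan(A/2) = sin A / (1 + cos A) = -0.4348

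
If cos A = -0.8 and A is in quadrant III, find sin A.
sin A = -0.6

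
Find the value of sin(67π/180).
sin(67π/180) = 0.9205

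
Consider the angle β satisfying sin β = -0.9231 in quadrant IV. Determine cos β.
cos β = √(1 - sin²β) = 0.3846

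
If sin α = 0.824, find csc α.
csc α = 1/sin α = 1.214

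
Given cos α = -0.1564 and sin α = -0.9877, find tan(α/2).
tan(α/2) = sin α / (1 + cos α) = -1.171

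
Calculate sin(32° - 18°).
sin(32° - 18°) = sin 32° cos 18° - cos 32° sin 18° = 0.2419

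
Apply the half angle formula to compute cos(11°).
cos(11°) = √((1 + cos 22°)/2) = 0.9816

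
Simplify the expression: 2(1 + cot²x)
2(1 + cot²x) = 2(csc²x) (using Pythagorean identity)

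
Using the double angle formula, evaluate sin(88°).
sin(88°) = 2 sin 44° cos 44° = 0.9994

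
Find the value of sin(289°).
sin(289°) = -0.9455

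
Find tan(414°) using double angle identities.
tan(414°) = 2 tan 207° / (1 - tan²207°) = 1.376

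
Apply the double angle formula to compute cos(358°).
cos(358°) = 1 - 2sin²179° = 0.9994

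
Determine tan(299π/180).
tan(299π/180) = -1.804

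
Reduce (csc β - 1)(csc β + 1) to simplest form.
(csc β - 1)(csc β + 1) = cot²β (using Diff. of squares)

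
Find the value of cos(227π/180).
cos(227π/180) = -0.682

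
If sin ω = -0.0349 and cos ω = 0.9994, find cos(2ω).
cos(2ω) = cos²ω - sin²ω = 0.9976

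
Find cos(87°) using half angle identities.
cos(87°) = √((1 + cos 174°)/2) = 0.05234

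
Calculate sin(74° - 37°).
sin(74° - 37°) = sin 74° cos 37° - cos 74° sin 37° = 0.6018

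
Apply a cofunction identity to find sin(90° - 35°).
sin(90° - 35°) = cos(35°) = 0.8192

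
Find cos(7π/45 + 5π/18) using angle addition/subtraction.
cos(7π/45 + 5π/18) = cos 7π/45 cos 5π/18 - sin 7π/45 sin 5π/18 = 0.2079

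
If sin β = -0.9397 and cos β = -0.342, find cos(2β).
cos(2β) = cos²β - sin²β = -0.7661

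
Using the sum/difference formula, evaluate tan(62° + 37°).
tan(62° + 37°) = (tan 62° + tan 37°)/(1 - tan 62° tan 37°) = -6.314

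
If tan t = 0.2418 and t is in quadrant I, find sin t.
sin t = 0.235 (using tan²t + 1 = sec²t)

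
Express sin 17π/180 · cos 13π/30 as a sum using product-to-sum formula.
sin 17π/180 cos 13π/30 = (1/2)[sin(17π/180+13π/30) + sin(17π/180-13π/30)]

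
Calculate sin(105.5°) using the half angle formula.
sin(105.5°) = √((1 - cos 211°)/2) = 0.9636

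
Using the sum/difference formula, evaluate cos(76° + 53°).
cos(76° + 53°) = cos 76° cos 53° - sin 76° sin 53° = -0.6293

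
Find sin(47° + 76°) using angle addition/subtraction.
sin(47° + 76°) = sin 47° cos 76° + cos 47° sin 76° = 0.8387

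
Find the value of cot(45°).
cot(45°) = 1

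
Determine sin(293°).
sin(293°) = -0.9205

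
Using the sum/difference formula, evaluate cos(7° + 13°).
cos(7° + 13°) = cos 7° cos 13° - sin 7° sin 13° = 0.9397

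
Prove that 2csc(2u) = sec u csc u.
LHS = 2/sin(2u) = 2/(2 sin u cos u) = 1/(sin u cos u) = (1/cos u)(1/sin u) = sec u csc u = RHS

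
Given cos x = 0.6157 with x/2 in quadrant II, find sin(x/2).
sin(x/2) = ±√((1 - cos x)/2); positive since x/2 ∈ QII, so sin(x/2) = 0.4383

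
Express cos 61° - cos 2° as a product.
cos 61° - cos 2° = -2 sin(31.5°) sin(29.5°)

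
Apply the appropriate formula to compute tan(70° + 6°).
tan(70° + 6°) = (tan 70° + tan 6°)/(1 - tan 70° tan 6°) = 4.011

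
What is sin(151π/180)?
sin(151π/180) = 0.4848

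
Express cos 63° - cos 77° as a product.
cos 63° - cos 77° = -2 sin(70°) sin(-7°)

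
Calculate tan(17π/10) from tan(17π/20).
tan(17π/10) = 2 tan 17π/20 / (1 - tan²17π/20) = -1.376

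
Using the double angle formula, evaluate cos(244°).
cos(244°) = cos²122° - sin²122° = -0.4384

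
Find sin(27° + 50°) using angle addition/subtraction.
sin(27° + 50°) = sin 27° cos 50° + cos 27° sin 50° = 0.9744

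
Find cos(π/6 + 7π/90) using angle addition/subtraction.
cos(π/6 + 7π/90) = cos π/6 cos 7π/90 - sin π/6 sin 7π/90 = 0.7193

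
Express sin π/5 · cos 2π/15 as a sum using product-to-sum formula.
sin π/5 cos 2π/15 = (1/2)[sin(π/5+2π/15) + sin(π/5-2π/15)]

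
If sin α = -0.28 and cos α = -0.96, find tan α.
tan α = sin α / cos α = 0.2917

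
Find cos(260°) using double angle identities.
cos(260°) = cos²130° - sin²130° = -0.1736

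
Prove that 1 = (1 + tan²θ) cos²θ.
RHS = sec²θ · cos²θ = (1/cos²θ) · cos²θ = 1 = LHS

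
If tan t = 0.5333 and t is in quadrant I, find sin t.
sin t = 0.4706 (using tan²t + 1 = sec²t)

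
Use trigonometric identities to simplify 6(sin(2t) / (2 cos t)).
6(sin(2t) / (2 cos t)) = 6(sin t) (using Double angle)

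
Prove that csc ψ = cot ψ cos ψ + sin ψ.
RHS = cos²ψ/sin ψ + sin ψ = (cos²ψ + sin²ψ)/sin ψ = 1/sin ψ = csc ψ = LHS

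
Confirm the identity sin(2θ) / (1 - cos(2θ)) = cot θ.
LHS = 2 sin θ cos θ / (2sin²θ) = cos θ/sin θ = cot θ = RHS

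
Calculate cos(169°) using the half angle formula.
cos(169°) = -√((1 + cos 338°)/2) = -0.9816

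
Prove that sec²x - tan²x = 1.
LHS = 1/cos²x - sin²x/cos²x = (1 - sin²x)/cos²x = cos²x/cos²x = 1 = RHS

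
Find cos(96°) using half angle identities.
cos(96°) = -√((1 + cos 192°)/2) = -0.1045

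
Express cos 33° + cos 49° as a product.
cos 33° + cos 49° = 2 cos(41°) cos(-8°)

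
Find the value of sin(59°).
sin(59°) = 0.8572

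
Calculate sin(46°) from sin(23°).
sin(46°) = 2 sin 23° cos 23° = 0.7193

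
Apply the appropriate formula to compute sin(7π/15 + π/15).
sin(7π/15 + π/15) = sin 7π/15 cos π/15 + cos 7π/15 sin π/15 = 0.9945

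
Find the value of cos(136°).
cos(136°) = -0.7193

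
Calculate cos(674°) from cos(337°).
cos(674°) = 1 - 2sin²337° = 0.6947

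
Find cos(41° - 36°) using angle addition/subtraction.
cos(41° - 36°) = cos 41° cos 36° + sin 41° sin 36° = 0.9962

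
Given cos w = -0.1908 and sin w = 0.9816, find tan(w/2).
tan(w/2) = sin w / (1 + cos w) = 1.213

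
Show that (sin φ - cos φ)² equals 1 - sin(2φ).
LHS = sin²φ - 2 sin φ cos φ + cos²φ = (sin²φ + cos²φ) - 2 sin φ cos φ = 1 - sin(2φ) = RHS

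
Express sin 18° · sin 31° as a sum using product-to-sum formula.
sin 18° sin 31° = (1/2)[cos(18°-31°) - cos(18°+31°)]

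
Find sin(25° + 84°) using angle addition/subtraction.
sin(25° + 84°) = sin 25° cos 84° + cos 25° sin 84° = 0.9455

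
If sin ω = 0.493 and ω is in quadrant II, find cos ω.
cos ω = -0.87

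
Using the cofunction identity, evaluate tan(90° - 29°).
tan(90° - 29°) = cot(29°) = 1.804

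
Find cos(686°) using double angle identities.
cos(686°) = cos²343° - sin²343° = 0.829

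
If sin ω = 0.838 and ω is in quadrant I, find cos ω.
cos ω = 0.5457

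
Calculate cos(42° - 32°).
cos(42° - 32°) = cos 42° cos 32° + sin 42° sin 32° = 0.9848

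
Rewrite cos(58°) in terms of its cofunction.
cos(58°) = sin(90° - 58°) = sin(32°)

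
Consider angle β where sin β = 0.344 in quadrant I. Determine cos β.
cos β = √(1 - sin²β) = 0.939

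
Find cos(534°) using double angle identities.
cos(534°) = 2cos²267° - 1 = -0.9945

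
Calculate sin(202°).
sin(202°) = -0.3746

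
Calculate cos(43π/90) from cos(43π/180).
cos(43π/90) = cos²43π/180 - sin²43π/180 = 0.06976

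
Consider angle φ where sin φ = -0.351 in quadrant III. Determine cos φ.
cos φ = ±√(1 - sin²φ) = -0.9364 (negative in QIII)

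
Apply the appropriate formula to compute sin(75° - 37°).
sin(75° - 37°) = sin 75° cos 37° - cos 75° sin 37° = 0.6157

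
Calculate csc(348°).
csc(348°) = -4.81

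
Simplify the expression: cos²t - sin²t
cos²t - sin²t = cos(2t) (using Double angle)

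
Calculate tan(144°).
tan(144°) = -0.7265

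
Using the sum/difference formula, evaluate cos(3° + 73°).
cos(3° + 73°) = cos 3° cos 73° - sin 3° sin 73° = 0.2419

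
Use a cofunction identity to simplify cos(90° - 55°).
cos(90° - 55°) = sin(55°)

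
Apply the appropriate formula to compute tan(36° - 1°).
tan(36° - 1°) = (tan 36° - tan 1°)/(1 + tan 36° tan 1°) = 0.7002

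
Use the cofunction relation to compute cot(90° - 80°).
cot(90° - 80°) = tan(80°) = 5.671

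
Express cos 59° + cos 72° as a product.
cos 59° + cos 72° = 2 cos(65.5°) cos(-6.5°)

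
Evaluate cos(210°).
cos(210°) = -√3/2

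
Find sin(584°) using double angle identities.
sin(584°) = 2 sin 292° cos 292° = -0.6947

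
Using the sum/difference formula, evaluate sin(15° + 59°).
sin(15° + 59°) = sin 15° cos 59° + cos 15° sin 59° = 0.9613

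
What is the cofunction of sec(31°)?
sec(31°) = csc(90° - 31°) = csc(59°)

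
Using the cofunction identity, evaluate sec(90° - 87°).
sec(90° - 87°) = csc(87°) = 1.001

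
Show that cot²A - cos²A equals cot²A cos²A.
LHS = cos²A/sin²A - cos²A = cos²A(1/sin²A - 1) = cos²A · (1 - sin²A)/sin²A = cos²A · cos²A/sin²A = cos²A · cot²A = RHS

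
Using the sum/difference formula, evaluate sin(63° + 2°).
sin(63° + 2°) = sin 63° cos 2° + cos 63° sin 2° = 0.9063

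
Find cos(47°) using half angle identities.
cos(47°) = √((1 + cos 94°)/2) = 0.682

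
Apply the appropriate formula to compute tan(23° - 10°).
tan(23° - 10°) = (tan 23° - tan 10°)/(1 + tan 23° tan 10°) = 0.2309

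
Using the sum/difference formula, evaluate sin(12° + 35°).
sin(12° + 35°) = sin 12° cos 35° + cos 12° sin 35° = 0.7314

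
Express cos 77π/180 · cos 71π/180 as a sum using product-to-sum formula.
cos 77π/180 cos 71π/180 = (1/2)[cos(77π/180-71π/180) + cos(77π/180+71π/180)]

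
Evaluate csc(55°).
csc(55°) = 1.221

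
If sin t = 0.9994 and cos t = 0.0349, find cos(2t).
cos(2t) = cos²t - sin²t = -0.9976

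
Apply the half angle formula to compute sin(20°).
sin(20°) = √((1 - cos 40°)/2) = 0.342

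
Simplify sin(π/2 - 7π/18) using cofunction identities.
sin(π/2 - 7π/18) = cos(7π/18)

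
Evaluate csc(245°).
csc(245°) = -1.103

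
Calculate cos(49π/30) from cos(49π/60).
cos(49π/30) = cos²49π/60 - sin²49π/60 = 0.4067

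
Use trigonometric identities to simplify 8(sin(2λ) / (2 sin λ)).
8(sin(2λ) / (2 sin λ)) = 8(cos λ) (using Double angle)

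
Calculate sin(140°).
sin(140°) = 0.6428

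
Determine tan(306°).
tan(306°) = -1.376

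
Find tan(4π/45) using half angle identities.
tan(4π/45) = sin 8π/45 / (1 + cos 8π/45) = 0.2867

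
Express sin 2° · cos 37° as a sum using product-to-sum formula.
sin 2° cos 37° = (1/2)[sin(2°+37°) + sin(2°-37°)]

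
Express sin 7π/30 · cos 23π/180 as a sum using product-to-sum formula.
sin 7π/30 cos 23π/180 = (1/2)[sin(7π/30+23π/180) + sin(7π/30-23π/180)]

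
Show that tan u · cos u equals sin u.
LHS = (sin u/cos u) · cos u = sin u = RHS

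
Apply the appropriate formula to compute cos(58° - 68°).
cos(58° - 68°) = cos 58° cos 68° + sin 58° sin 68° = 0.9848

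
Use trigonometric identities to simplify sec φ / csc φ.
sec φ / csc φ = tan φ (using Reciprocal identities)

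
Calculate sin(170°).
sin(170°) = 0.1736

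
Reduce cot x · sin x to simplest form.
cot x · sin x = cos x (using Quotient identity)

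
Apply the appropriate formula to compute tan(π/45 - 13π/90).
tan(π/45 - 13π/90) = (tan π/45 - tan 13π/90)/(1 + tan π/45 tan 13π/90) = -0.404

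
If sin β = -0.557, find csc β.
csc β = 1/sin β = -1.795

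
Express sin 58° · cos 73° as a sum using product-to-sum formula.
sin 58° cos 73° = (1/2)[sin(58°+73°) + sin(58°-73°)]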